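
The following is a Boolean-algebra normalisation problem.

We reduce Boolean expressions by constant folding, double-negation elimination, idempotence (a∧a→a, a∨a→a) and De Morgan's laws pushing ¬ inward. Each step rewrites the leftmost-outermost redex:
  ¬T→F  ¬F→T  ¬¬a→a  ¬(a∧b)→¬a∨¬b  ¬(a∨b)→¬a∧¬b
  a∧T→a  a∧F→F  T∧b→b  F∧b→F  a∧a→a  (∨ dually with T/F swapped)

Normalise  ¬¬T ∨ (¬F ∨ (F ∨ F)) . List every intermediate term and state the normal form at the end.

  start: ¬¬T ∨ (¬F ∨ (F ∨ F))
  →1  T ∨ (¬F ∨ (F ∨ F))
  →2  T

Answer: normal form = T  (in 2 steps)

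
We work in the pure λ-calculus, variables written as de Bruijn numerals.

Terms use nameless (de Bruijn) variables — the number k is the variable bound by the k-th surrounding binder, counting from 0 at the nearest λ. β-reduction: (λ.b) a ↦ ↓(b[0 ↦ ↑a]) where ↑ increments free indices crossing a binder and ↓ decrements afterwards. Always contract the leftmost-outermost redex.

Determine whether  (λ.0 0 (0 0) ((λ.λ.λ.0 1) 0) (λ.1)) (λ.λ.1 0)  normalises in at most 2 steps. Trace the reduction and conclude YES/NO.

Answer: NO — after 2 steps the term is (λ.(λ.λ.1 0) 0) ((λ.λ.1 0) (λ.λ.1 0)) ((λ.λ.λ.0 1) (λ.λ.1 0)) (λ.λ.λ.1 0), not yet normal

Working:
  start: (λ.0 0 (0 0) ((λ.λ.λ.0 1) 0) (λ.1)) (λ.λ.1 0)
  [1] (λ.λ.1 0) (λ.λ.1 0) ((λ.λ.1 0) (λ.λ.1 0)) ((λ.λ.λ.0 1) (λ.λ.1 0)) (λ.λ.λ.1 0)
  [2] (λ.(λ.λ.1 0) 0) ((λ.λ.1 0) (λ.λ.1 0)) ((λ.λ.λ.0 1) (λ.λ.1 0)) (λ.λ.λ.1 0)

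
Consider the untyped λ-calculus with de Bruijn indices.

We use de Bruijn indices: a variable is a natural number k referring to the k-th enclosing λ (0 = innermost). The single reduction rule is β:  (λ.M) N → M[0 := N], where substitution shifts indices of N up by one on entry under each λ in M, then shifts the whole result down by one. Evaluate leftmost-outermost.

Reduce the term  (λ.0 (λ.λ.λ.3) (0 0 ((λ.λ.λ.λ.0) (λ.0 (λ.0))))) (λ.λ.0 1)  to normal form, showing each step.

Answer: normal form = λ.0  (in 8 steps)

Reduction:
  start: (λ.0 (λ.λ.λ.3) (0 0 ((λ.λ.λ.λ.0) (λ.0 (λ.0))))) (λ.λ.0 1)
  [1] (λ.λ.0 1) (λ.λ.λ.λ.λ.0 1) ((λ.λ.0 1) (λ.λ.0 1) ((λ.λ.λ.λ.0) (λ.0 (λ.0))))
  [2] (λ.0 (λ.λ.λ.λ.λ.0 1)) ((λ.λ.0 1) (λ.λ.0 1) ((λ.λ.λ.λ.0) (λ.0 (λ.0))))
  [3] (λ.λ.0 1) (λ.λ.0 1) ((λ.λ.λ.λ.0) (λ.0 (λ.0))) (λ.λ.λ.λ.λ.0 1)
  [4] (λ.0 (λ.λ.0 1)) ((λ.λ.λ.λ.0) (λ.0 (λ.0))) (λ.λ.λ.λ.λ.0 1)
  [5] (λ.λ.λ.λ.0) (λ.0 (λ.0)) (λ.λ.0 1) (λ.λ.λ.λ.λ.0 1)
  [6] (λ.λ.λ.0) (λ.λ.0 1) (λ.λ.λ.λ.λ.0 1)
  [7] (λ.λ.0) (λ.λ.λ.λ.λ.0 1)
  [8] λ.0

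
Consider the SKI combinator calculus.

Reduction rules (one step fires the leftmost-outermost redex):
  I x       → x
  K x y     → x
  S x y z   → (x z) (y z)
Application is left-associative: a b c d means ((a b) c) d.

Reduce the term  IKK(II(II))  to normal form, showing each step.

Answer: normal form = K  (in 2 steps)

Working:
  start: IKK(II(II))
  [1] KK(II(II))
  [2] K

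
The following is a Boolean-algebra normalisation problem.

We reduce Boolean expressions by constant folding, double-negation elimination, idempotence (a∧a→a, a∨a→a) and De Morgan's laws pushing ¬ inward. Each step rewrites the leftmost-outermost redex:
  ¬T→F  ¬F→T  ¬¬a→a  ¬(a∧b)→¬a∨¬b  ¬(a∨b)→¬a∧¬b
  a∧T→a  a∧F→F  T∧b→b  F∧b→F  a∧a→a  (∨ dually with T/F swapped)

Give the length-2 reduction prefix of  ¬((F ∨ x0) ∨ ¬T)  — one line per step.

  start: ¬((F ∨ x0) ∨ ¬T)
  step 1: ¬(F ∨ x0) ∧ ¬¬T
  step 2: (¬F ∧ ¬x0) ∧ ¬¬T

Answer: after 2 steps: (¬F ∧ ¬x0) ∧ ¬¬T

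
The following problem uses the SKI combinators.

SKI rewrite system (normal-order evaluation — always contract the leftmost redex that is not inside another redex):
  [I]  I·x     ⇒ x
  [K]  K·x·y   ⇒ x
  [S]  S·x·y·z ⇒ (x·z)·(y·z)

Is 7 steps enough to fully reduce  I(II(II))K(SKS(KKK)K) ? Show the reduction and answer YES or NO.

  start: I(II(II))K(SKS(KKK)K)
  step 1: II(II)K(SKS(KKK)K)
  step 2: I(II)K(SKS(KKK)K)
  step 3: IIK(SKS(KKK)K)
  step 4: IK(SKS(KKK)K)
  step 5: K(SKS(KKK)K)
  step 6: K(K(KKK)(S(KKK))K)
  step 7: K(KKKK)

Answer: NO — after 7 steps the term is K(KKKK), not yet normal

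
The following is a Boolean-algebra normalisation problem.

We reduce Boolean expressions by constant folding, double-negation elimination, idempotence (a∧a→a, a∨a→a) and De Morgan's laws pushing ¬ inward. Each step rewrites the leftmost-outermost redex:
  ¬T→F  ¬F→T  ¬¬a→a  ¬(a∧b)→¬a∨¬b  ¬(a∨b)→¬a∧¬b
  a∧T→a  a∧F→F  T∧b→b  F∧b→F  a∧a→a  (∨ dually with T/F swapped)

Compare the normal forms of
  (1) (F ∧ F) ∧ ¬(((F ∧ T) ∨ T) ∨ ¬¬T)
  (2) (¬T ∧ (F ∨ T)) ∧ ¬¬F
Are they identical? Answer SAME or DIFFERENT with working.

Answer: SAME — A ⇓ F, B ⇓ F

Working:
Term A:
  start: (F ∧ F) ∧ ¬(((F ∧ T) ∨ T) ∨ ¬¬T)
  step 1: F ∧ ¬(((F ∧ T) ∨ T) ∨ ¬¬T)
  step 2: F

Term B:
  start: (¬T ∧ (F ∨ T)) ∧ ¬¬F
  step 1: (F ∧ (F ∨ T)) ∧ ¬¬F
  step 2: F ∧ ¬¬F
  step 3: F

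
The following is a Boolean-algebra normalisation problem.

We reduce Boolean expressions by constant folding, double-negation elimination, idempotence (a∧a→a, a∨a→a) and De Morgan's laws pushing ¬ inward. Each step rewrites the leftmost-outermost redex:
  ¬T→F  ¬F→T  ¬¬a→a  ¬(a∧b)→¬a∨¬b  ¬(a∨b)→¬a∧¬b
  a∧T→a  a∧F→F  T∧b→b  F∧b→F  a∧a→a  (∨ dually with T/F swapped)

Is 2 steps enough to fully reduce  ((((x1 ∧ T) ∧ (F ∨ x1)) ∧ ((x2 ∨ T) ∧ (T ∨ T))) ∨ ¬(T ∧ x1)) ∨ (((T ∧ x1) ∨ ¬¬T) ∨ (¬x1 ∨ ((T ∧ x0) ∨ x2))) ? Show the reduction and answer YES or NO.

Answer: NO — after 2 steps the term is (((x1 ∧ x1) ∧ ((x2 ∨ T) ∧ (T ∨ T))) ∨ ¬(T ∧ x1)) ∨ (((T ∧ x1) ∨ ¬¬T) ∨ (¬x1 ∨ ((T ∧ x0) ∨ x2))), not yet normal

Reduction:
  start: ((((x1 ∧ T) ∧ (F ∨ x1)) ∧ ((x2 ∨ T) ∧ (T ∨ T))) ∨ ¬(T ∧ x1)) ∨ (((T ∧ x1) ∨ ¬¬T) ∨ (¬x1 ∨ ((T ∧ x0) ∨ x2)))
  →1  (((x1 ∧ (F ∨ x1)) ∧ ((x2 ∨ T) ∧ (T ∨ T))) ∨ ¬(T ∧ x1)) ∨ (((T ∧ x1) ∨ ¬¬T) ∨ (¬x1 ∨ ((T ∧ x0) ∨ x2)))
  →2  (((x1 ∧ x1) ∧ ((x2 ∨ T) ∧ (T ∨ T))) ∨ ¬(T ∧ x1)) ∨ (((T ∧ x1) ∨ ¬¬T) ∨ (¬x1 ∨ ((T ∧ x0) ∨ x2)))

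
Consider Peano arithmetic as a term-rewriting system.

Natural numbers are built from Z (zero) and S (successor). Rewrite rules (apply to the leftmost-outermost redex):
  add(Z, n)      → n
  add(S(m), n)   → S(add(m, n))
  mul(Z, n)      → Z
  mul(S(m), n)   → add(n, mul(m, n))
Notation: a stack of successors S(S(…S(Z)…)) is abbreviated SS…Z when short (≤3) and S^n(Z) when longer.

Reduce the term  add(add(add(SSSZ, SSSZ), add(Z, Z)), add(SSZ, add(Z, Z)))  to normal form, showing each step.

Answer: normal form = S^8(Z)  (in 23 steps)

Reduction:
  start: add(add(add(SSSZ, SSSZ), add(Z, Z)), add(SSZ, add(Z, Z)))
  →1  add(add(S(add(SSZ, SSSZ)), add(Z, Z)), add(SSZ, add(Z, Z)))
  →2  add(S(add(add(SSZ, SSSZ), add(Z, Z))), add(SSZ, add(Z, Z)))
  →3  S(add(add(add(SSZ, SSSZ), add(Z, Z)), add(SSZ, add(Z, Z))))
  →4  S(add(add(S(add(SZ, SSSZ)), add(Z, Z)), add(SSZ, add(Z, Z))))
  →5  S(add(S(add(add(SZ, SSSZ), add(Z, Z))), add(SSZ, add(Z, Z))))
  →6  S(S(add(add(add(SZ, SSSZ), add(Z, Z)), add(SSZ, add(Z, Z)))))
  →7  S(S(add(add(S(add(Z, SSSZ)), add(Z, Z)), add(SSZ, add(Z, Z)))))
  →8  S(S(add(S(add(add(Z, SSSZ), add(Z, Z))), add(SSZ, add(Z, Z)))))
  →9  S(S(S(add(add(add(Z, SSSZ), add(Z, Z)), add(SSZ, add(Z, Z))))))
  →10  S(S(S(add(add(SSSZ, add(Z, Z)), add(SSZ, add(Z, Z))))))
  →11  S(S(S(add(S(add(SSZ, add(Z, Z))), add(SSZ, add(Z, Z))))))
  →12  S(S(S(S(add(add(SSZ, add(Z, Z)), add(SSZ, add(Z, Z)))))))
  →13  S(S(S(S(add(S(add(SZ, add(Z, Z))), add(SSZ, add(Z, Z)))))))
  →14  S(S(S(S(S(add(add(SZ, add(Z, Z)), add(SSZ, add(Z, Z))))))))
  →15  S(S(S(S(S(add(S(add(Z, add(Z, Z))), add(SSZ, add(Z, Z))))))))
  →16  S(S(S(S(S(S(add(add(Z, add(Z, Z)), add(SSZ, add(Z, Z)))))))))
  →17  S(S(S(S(S(S(add(add(Z, Z), add(SSZ, add(Z, Z)))))))))
  →18  S(S(S(S(S(S(add(Z, add(SSZ, add(Z, Z)))))))))
  →19  S(S(S(S(S(S(add(SSZ, add(Z, Z))))))))
  →20  S(S(S(S(S(S(S(add(SZ, add(Z, Z)))))))))
  →21  S(S(S(S(S(S(S(S(add(Z, add(Z, Z))))))))))
  →22  S(S(S(S(S(S(S(S(add(Z, Z)))))))))
  →23  S^8(Z)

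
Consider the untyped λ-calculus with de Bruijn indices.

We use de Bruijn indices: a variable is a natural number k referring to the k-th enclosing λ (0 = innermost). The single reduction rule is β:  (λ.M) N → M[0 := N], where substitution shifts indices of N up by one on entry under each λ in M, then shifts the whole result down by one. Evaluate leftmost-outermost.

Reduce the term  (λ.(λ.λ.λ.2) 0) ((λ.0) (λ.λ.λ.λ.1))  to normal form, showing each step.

Answer: normal form = λ.λ.λ.λ.λ.λ.1  (in 3 steps)

Reduction:
  start: (λ.(λ.λ.λ.2) 0) ((λ.0) (λ.λ.λ.λ.1))
  step 1: (λ.λ.λ.2) ((λ.0) (λ.λ.λ.λ.1))
  step 2: λ.λ.(λ.0) (λ.λ.λ.λ.1)
  step 3: λ.λ.λ.λ.λ.λ.1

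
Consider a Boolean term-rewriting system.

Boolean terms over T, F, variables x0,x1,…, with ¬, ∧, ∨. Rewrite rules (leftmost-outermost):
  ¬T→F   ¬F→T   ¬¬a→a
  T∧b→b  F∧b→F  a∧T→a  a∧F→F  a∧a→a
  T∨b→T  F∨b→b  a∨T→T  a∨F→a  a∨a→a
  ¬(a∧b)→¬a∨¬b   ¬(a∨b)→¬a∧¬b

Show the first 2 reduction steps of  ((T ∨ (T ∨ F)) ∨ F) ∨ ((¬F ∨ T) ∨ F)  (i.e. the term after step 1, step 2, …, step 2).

  start: ((T ∨ (T ∨ F)) ∨ F) ∨ ((¬F ∨ T) ∨ F)
  step 1: (T ∨ (T ∨ F)) ∨ ((¬F ∨ T) ∨ F)
  step 2: T ∨ ((¬F ∨ T) ∨ F)

Answer: after 2 steps: T ∨ ((¬F ∨ T) ∨ F)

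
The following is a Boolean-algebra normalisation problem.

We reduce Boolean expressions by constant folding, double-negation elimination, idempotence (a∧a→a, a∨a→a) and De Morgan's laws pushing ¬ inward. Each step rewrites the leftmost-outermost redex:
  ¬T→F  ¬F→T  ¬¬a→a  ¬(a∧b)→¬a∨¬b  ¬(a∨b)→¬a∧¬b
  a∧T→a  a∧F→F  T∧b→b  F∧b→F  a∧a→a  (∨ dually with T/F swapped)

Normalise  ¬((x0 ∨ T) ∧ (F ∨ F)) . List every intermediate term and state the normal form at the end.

  start: ¬((x0 ∨ T) ∧ (F ∨ F))
  →1  ¬(x0 ∨ T) ∨ ¬(F ∨ F)
  →2  (¬x0 ∧ ¬T) ∨ ¬(F ∨ F)
  →3  (¬x0 ∧ F) ∨ ¬(F ∨ F)
  →4  F ∨ ¬(F ∨ F)
  →5  ¬(F ∨ F)
  →6  ¬F ∧ ¬F
  →7  ¬F
  →8  T

Answer: normal form = T  (in 8 steps)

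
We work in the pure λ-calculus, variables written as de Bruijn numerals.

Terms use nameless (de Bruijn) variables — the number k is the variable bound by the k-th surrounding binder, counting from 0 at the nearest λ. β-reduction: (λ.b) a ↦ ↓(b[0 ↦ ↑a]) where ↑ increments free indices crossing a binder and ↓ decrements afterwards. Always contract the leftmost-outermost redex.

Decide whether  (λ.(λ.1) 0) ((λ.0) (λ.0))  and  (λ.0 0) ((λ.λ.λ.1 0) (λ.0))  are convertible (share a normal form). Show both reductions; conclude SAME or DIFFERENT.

Term A:
  start: (λ.(λ.1) 0) ((λ.0) (λ.0))
  →1  (λ.(λ.0) (λ.0)) ((λ.0) (λ.0))
  →2  (λ.0) (λ.0)
  →3  λ.0

Term B:
  start: (λ.0 0) ((λ.λ.λ.1 0) (λ.0))
  →1  (λ.λ.λ.1 0) (λ.0) ((λ.λ.λ.1 0) (λ.0))
  →2  (λ.λ.1 0) ((λ.λ.λ.1 0) (λ.0))
  →3  λ.(λ.λ.λ.1 0) (λ.0) 0
  →4  λ.(λ.λ.1 0) 0
  →5  λ.λ.1 0

Answer: DIFFERENT — A ⇓ λ.0, B ⇓ λ.λ.1 0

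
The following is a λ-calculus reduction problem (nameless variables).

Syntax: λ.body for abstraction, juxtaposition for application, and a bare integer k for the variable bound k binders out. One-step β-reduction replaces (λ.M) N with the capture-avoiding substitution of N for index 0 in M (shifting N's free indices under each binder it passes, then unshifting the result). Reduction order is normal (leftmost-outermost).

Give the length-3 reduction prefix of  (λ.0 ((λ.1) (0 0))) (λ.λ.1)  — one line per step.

  start: (λ.0 ((λ.1) (0 0))) (λ.λ.1)
  step 1: (λ.λ.1) ((λ.λ.λ.1) ((λ.λ.1) (λ.λ.1)))
  step 2: λ.(λ.λ.λ.1) ((λ.λ.1) (λ.λ.1))
  step 3: λ.λ.λ.1

Answer: after 3 steps: λ.λ.λ.1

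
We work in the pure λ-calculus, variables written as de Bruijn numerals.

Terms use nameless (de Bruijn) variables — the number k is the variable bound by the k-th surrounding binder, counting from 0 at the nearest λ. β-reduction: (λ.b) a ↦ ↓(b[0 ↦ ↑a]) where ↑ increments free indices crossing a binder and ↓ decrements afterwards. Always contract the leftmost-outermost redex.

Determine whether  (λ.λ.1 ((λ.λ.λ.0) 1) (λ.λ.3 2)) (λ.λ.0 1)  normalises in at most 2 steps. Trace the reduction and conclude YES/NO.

Answer: NO — after 2 steps the term is λ.(λ.0 ((λ.λ.λ.0) (λ.λ.0 1))) (λ.λ.(λ.λ.0 1) 2), not yet normal

Reduction:
  start: (λ.λ.1 ((λ.λ.λ.0) 1) (λ.λ.3 2)) (λ.λ.0 1)
  →1  λ.(λ.λ.0 1) ((λ.λ.λ.0) (λ.λ.0 1)) (λ.λ.(λ.λ.0 1) 2)
  →2  λ.(λ.0 ((λ.λ.λ.0) (λ.λ.0 1))) (λ.λ.(λ.λ.0 1) 2)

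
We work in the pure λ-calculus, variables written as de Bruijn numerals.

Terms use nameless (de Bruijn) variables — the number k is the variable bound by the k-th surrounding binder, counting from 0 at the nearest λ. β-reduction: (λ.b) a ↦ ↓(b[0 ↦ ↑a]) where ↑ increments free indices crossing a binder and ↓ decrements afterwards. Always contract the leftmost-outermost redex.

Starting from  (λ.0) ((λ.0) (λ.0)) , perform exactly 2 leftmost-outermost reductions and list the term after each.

Answer: after 2 steps: λ.0

Derivation:
  start: (λ.0) ((λ.0) (λ.0))
  [1] (λ.0) (λ.0)
  [2] λ.0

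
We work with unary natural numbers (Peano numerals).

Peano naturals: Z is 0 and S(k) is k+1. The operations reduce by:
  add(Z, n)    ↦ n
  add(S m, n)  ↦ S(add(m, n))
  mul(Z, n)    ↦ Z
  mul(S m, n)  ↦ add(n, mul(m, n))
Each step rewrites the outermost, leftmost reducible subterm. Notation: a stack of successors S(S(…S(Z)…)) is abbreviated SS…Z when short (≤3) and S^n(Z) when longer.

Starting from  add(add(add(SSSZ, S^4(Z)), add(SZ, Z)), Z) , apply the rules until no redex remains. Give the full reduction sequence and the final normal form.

Answer: normal form = S^8(Z)  (in 23 steps)

Derivation:
  start: add(add(add(SSSZ, S^4(Z)), add(SZ, Z)), Z)
  [1] add(add(S(add(SSZ, S^4(Z))), add(SZ, Z)), Z)
  [2] add(S(add(add(SSZ, S^4(Z)), add(SZ, Z))), Z)
  [3] S(add(add(add(SSZ, S^4(Z)), add(SZ, Z)), Z))
  [4] S(add(add(S(add(SZ, S^4(Z))), add(SZ, Z)), Z))
  [5] S(add(S(add(add(SZ, S^4(Z)), add(SZ, Z))), Z))
  [6] S(S(add(add(add(SZ, S^4(Z)), add(SZ, Z)), Z)))
  [7] S(S(add(add(S(add(Z, S^4(Z))), add(SZ, Z)), Z)))
  [8] S(S(add(S(add(add(Z, S^4(Z)), add(SZ, Z))), Z)))
  [9] S(S(S(add(add(add(Z, S^4(Z)), add(SZ, Z)), Z))))
  [10] S(S(S(add(add(S^4(Z), add(SZ, Z)), Z))))
  [11] S(S(S(add(S(add(SSSZ, add(SZ, Z))), Z))))
  [12] S(S(S(S(add(add(SSSZ, add(SZ, Z)), Z)))))
  [13] S(S(S(S(add(S(add(SSZ, add(SZ, Z))), Z)))))
  [14] S(S(S(S(S(add(add(SSZ, add(SZ, Z)), Z))))))
  [15] S(S(S(S(S(add(S(add(SZ, add(SZ, Z))), Z))))))
  [16] S(S(S(S(S(S(add(add(SZ, add(SZ, Z)), Z)))))))
  [17] S(S(S(S(S(S(add(S(add(Z, add(SZ, Z))), Z)))))))
  [18] S(S(S(S(S(S(S(add(add(Z, add(SZ, Z)), Z))))))))
  [19] S(S(S(S(S(S(S(add(add(SZ, Z), Z))))))))
  [20] S(S(S(S(S(S(S(add(S(add(Z, Z)), Z))))))))
  [21] S(S(S(S(S(S(S(S(add(add(Z, Z), Z)))))))))
  [22] S(S(S(S(S(S(S(S(add(Z, Z)))))))))
  [23] S^8(Z)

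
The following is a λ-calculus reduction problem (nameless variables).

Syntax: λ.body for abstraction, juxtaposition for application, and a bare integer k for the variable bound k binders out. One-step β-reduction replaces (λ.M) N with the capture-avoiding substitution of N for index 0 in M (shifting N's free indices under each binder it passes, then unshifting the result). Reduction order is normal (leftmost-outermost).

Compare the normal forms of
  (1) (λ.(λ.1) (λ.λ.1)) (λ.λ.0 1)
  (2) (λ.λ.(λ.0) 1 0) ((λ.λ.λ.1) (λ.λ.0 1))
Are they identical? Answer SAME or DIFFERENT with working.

Answer: DIFFERENT — A ⇓ λ.λ.0 1, B ⇓ λ.λ.1

Working:
Term A:
  start: (λ.(λ.1) (λ.λ.1)) (λ.λ.0 1)
  [1] (λ.λ.λ.0 1) (λ.λ.1)
  [2] λ.λ.0 1

Term B:
  start: (λ.λ.(λ.0) 1 0) ((λ.λ.λ.1) (λ.λ.0 1))
  [1] λ.(λ.0) ((λ.λ.λ.1) (λ.λ.0 1)) 0
  [2] λ.(λ.λ.λ.1) (λ.λ.0 1) 0
  [3] λ.(λ.λ.1) 0
  [4] λ.λ.1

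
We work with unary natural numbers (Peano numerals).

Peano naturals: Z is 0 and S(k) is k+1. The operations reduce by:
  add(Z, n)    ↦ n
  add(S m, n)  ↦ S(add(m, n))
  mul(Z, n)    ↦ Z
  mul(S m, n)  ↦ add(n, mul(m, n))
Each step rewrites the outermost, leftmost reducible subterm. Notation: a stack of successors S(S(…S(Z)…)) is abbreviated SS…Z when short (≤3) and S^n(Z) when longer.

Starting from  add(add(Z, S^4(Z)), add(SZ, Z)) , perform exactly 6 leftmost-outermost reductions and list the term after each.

Answer: after 6 steps: S(S(S(S(add(SZ, Z)))))

Reduction:
  start: add(add(Z, S^4(Z)), add(SZ, Z))
  →1  add(S^4(Z), add(SZ, Z))
  →2  S(add(SSSZ, add(SZ, Z)))
  →3  S(S(add(SSZ, add(SZ, Z))))
  →4  S(S(S(add(SZ, add(SZ, Z)))))
  →5  S(S(S(S(add(Z, add(SZ, Z))))))
  →6  S(S(S(S(add(SZ, Z)))))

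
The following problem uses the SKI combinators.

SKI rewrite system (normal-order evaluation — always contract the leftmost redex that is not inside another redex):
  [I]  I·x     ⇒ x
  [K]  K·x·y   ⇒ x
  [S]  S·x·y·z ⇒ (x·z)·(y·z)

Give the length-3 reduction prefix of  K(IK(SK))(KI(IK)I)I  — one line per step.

  start: K(IK(SK))(KI(IK)I)I
  →1  IK(SK)I
  →2  K(SK)I
  →3  SK

Answer: after 3 steps: SK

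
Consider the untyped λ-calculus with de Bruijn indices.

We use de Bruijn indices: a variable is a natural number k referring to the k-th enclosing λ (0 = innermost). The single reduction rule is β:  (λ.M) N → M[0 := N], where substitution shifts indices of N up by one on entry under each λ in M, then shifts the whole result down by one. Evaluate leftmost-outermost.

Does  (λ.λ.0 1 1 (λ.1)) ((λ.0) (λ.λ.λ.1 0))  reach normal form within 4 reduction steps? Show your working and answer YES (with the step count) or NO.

  start: (λ.λ.0 1 1 (λ.1)) ((λ.0) (λ.λ.λ.1 0))
  [1] λ.0 ((λ.0) (λ.λ.λ.1 0)) ((λ.0) (λ.λ.λ.1 0)) (λ.1)
  [2] λ.0 (λ.λ.λ.1 0) ((λ.0) (λ.λ.λ.1 0)) (λ.1)
  [3] λ.0 (λ.λ.λ.1 0) (λ.λ.λ.1 0) (λ.1)

Answer: YES — reaches normal form λ.0 (λ.λ.λ.1 0) (λ.λ.λ.1 0) (λ.1) in 3 ≤ 4 steps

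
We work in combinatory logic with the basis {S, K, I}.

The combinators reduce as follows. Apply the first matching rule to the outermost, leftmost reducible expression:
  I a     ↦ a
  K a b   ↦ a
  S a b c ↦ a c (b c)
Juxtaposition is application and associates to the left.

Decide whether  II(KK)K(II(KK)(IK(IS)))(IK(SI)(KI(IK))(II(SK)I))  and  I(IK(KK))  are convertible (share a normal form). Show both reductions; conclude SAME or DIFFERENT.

Term A:
  start: II(KK)K(II(KK)(IK(IS)))(IK(SI)(KI(IK))(II(SK)I))
  step 1: I(KK)K(II(KK)(IK(IS)))(IK(SI)(KI(IK))(II(SK)I))
  step 2: KKK(II(KK)(IK(IS)))(IK(SI)(KI(IK))(II(SK)I))
  step 3: K(II(KK)(IK(IS)))(IK(SI)(KI(IK))(II(SK)I))
  step 4: II(KK)(IK(IS))
  step 5: I(KK)(IK(IS))
  step 6: KK(IK(IS))
  step 7: K

Term B:
  start: I(IK(KK))
  step 1: IK(KK)
  step 2: K(KK)

Answer: DIFFERENT — A ⇓ K, B ⇓ K(KK)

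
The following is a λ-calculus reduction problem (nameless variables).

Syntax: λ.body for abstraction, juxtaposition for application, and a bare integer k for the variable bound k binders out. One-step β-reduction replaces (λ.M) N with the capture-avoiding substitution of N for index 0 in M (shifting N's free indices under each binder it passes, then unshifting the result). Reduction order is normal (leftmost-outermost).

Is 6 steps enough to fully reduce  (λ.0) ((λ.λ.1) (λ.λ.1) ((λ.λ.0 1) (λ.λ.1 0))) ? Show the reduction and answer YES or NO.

Answer: YES — reaches normal form λ.λ.1 in 3 ≤ 6 steps

Derivation:
  start: (λ.0) ((λ.λ.1) (λ.λ.1) ((λ.λ.0 1) (λ.λ.1 0)))
  [1] (λ.λ.1) (λ.λ.1) ((λ.λ.0 1) (λ.λ.1 0))
  [2] (λ.λ.λ.1) ((λ.λ.0 1) (λ.λ.1 0))
  [3] λ.λ.1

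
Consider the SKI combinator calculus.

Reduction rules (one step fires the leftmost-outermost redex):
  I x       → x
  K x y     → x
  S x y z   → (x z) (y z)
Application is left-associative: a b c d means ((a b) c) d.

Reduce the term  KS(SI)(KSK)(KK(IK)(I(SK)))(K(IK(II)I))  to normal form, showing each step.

  start: KS(SI)(KSK)(KK(IK)(I(SK)))(K(IK(II)I))
  step 1: S(KSK)(KK(IK)(I(SK)))(K(IK(II)I))
  step 2: KSK(K(IK(II)I))(KK(IK)(I(SK))(K(IK(II)I)))
  step 3: S(K(IK(II)I))(KK(IK)(I(SK))(K(IK(II)I)))
  step 4: S(K(K(II)I))(KK(IK)(I(SK))(K(IK(II)I)))
  step 5: S(K(II))(KK(IK)(I(SK))(K(IK(II)I)))
  step 6: S(KI)(KK(IK)(I(SK))(K(IK(II)I)))
  step 7: S(KI)(K(I(SK))(K(IK(II)I)))
  step 8: S(KI)(I(SK))
  step 9: S(KI)(SK)

Answer: normal form = S(KI)(SK)  (in 9 steps)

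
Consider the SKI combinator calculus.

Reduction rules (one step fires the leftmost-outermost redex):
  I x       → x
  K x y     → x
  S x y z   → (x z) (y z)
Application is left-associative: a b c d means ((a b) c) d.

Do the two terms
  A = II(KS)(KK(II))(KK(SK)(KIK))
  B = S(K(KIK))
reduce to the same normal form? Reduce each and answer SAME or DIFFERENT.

Term A:
  start: II(KS)(KK(II))(KK(SK)(KIK))
  step 1: I(KS)(KK(II))(KK(SK)(KIK))
  step 2: KS(KK(II))(KK(SK)(KIK))
  step 3: S(KK(SK)(KIK))
  step 4: S(K(KIK))
  step 5: S(KI)

Term B:
  start: S(K(KIK))
  step 1: S(KI)

Answer: SAME — A ⇓ S(KI), B ⇓ S(KI)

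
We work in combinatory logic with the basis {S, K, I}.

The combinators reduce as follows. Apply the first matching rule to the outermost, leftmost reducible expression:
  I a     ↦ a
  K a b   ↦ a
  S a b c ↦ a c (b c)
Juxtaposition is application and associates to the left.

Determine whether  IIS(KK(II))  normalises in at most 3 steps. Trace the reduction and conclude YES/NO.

Answer: YES — reaches normal form SK in 3 ≤ 3 steps

Derivation:
  start: IIS(KK(II))
  [1] IS(KK(II))
  [2] S(KK(II))
  [3] SK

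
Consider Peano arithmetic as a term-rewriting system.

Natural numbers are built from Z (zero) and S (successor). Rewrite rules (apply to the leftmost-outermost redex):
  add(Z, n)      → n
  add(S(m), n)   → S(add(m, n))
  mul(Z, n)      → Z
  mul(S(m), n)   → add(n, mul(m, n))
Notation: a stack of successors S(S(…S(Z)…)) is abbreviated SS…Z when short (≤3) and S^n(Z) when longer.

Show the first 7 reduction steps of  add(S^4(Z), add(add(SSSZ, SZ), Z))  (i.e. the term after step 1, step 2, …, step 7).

Answer: after 7 steps: S(S(S(S(S(add(add(SSZ, SZ), Z))))))

Derivation:
  start: add(S^4(Z), add(add(SSSZ, SZ), Z))
  →1  S(add(SSSZ, add(add(SSSZ, SZ), Z)))
  →2  S(S(add(SSZ, add(add(SSSZ, SZ), Z))))
  →3  S(S(S(add(SZ, add(add(SSSZ, SZ), Z)))))
  →4  S(S(S(S(add(Z, add(add(SSSZ, SZ), Z))))))
  →5  S(S(S(S(add(add(SSSZ, SZ), Z)))))
  →6  S(S(S(S(add(S(add(SSZ, SZ)), Z)))))
  →7  S(S(S(S(S(add(add(SSZ, SZ), Z))))))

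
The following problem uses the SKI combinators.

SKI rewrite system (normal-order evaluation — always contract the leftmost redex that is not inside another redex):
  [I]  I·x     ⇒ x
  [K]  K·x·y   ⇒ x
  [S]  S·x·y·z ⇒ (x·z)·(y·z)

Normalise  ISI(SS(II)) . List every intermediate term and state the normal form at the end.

Answer: normal form = SI(SSI)  (in 2 steps)

Working:
  start: ISI(SS(II))
  →1  SI(SS(II))
  →2  SI(SSI)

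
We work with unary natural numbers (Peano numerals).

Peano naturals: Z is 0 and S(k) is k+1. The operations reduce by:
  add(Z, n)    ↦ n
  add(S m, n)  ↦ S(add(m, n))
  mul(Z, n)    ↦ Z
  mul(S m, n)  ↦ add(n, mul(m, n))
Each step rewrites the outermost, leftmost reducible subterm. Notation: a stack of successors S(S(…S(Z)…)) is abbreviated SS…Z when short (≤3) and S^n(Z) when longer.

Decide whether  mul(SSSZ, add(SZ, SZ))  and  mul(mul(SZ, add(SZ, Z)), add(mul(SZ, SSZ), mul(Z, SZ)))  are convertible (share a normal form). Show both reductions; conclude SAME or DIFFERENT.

Term A:
  start: mul(SSSZ, add(SZ, SZ))
  step 1: add(add(SZ, SZ), mul(SSZ, add(SZ, SZ)))
  step 2: add(S(add(Z, SZ)), mul(SSZ, add(SZ, SZ)))
  step 3: S(add(add(Z, SZ), mul(SSZ, add(SZ, SZ))))
  step 4: S(add(SZ, mul(SSZ, add(SZ, SZ))))
  step 5: S(S(add(Z, mul(SSZ, add(SZ, SZ)))))
  step 6: S(S(mul(SSZ, add(SZ, SZ))))
  step 7: S(S(add(add(SZ, SZ), mul(SZ, add(SZ, SZ)))))
  step 8: S(S(add(S(add(Z, SZ)), mul(SZ, add(SZ, SZ)))))
  step 9: S(S(S(add(add(Z, SZ), mul(SZ, add(SZ, SZ))))))
  step 10: S(S(S(add(SZ, mul(SZ, add(SZ, SZ))))))
  step 11: S(S(S(S(add(Z, mul(SZ, add(SZ, SZ)))))))
  step 12: S(S(S(S(mul(SZ, add(SZ, SZ))))))
  step 13: S(S(S(S(add(add(SZ, SZ), mul(Z, add(SZ, SZ)))))))
  step 14: S(S(S(S(add(S(add(Z, SZ)), mul(Z, add(SZ, SZ)))))))
  step 15: S(S(S(S(S(add(add(Z, SZ), mul(Z, add(SZ, SZ))))))))
  step 16: S(S(S(S(S(add(SZ, mul(Z, add(SZ, SZ))))))))
  step 17: S(S(S(S(S(S(add(Z, mul(Z, add(SZ, SZ)))))))))
  step 18: S(S(S(S(S(S(mul(Z, add(SZ, SZ))))))))
  step 19: S^6(Z)

Term B:
  start: mul(mul(SZ, add(SZ, Z)), add(mul(SZ, SSZ), mul(Z, SZ)))
  step 1: mul(add(add(SZ, Z), mul(Z, add(SZ, Z))), add(mul(SZ, SSZ), mul(Z, SZ)))
  step 2: mul(add(S(add(Z, Z)), mul(Z, add(SZ, Z))), add(mul(SZ, SSZ), mul(Z, SZ)))
  step 3: mul(S(add(add(Z, Z), mul(Z, add(SZ, Z)))), add(mul(SZ, SSZ), mul(Z, SZ)))
  step 4: add(add(mul(SZ, SSZ), mul(Z, SZ)), mul(add(add(Z, Z), mul(Z, add(SZ, Z))), add(mul(SZ, SSZ), mul(Z, SZ))))
  step 5: add(add(add(SSZ, mul(Z, SSZ)), mul(Z, SZ)), mul(add(add(Z, Z), mul(Z, add(SZ, Z))), add(mul(SZ, SSZ), mul(Z, SZ))))
  step 6: add(add(S(add(SZ, mul(Z, SSZ))), mul(Z, SZ)), mul(add(add(Z, Z), mul(Z, add(SZ, Z))), add(mul(SZ, SSZ), mul(Z, SZ))))
  step 7: add(S(add(add(SZ, mul(Z, SSZ)), mul(Z, SZ))), mul(add(add(Z, Z), mul(Z, add(SZ, Z))), add(mul(SZ, SSZ), mul(Z, SZ))))
  step 8: S(add(add(add(SZ, mul(Z, SSZ)), mul(Z, SZ)), mul(add(add(Z, Z), mul(Z, add(SZ, Z))), add(mul(SZ, SSZ), mul(Z, SZ)))))
  step 9: S(add(add(S(add(Z, mul(Z, SSZ))), mul(Z, SZ)), mul(add(add(Z, Z), mul(Z, add(SZ, Z))), add(mul(SZ, SSZ), mul(Z, SZ)))))
  step 10: S(add(S(add(add(Z, mul(Z, SSZ)), mul(Z, SZ))), mul(add(add(Z, Z), mul(Z, add(SZ, Z))), add(mul(SZ, SSZ), mul(Z, SZ)))))
  step 11: S(S(add(add(add(Z, mul(Z, SSZ)), mul(Z, SZ)), mul(add(add(Z, Z), mul(Z, add(SZ, Z))), add(mul(SZ, SSZ), mul(Z, SZ))))))
  step 12: S(S(add(add(mul(Z, SSZ), mul(Z, SZ)), mul(add(add(Z, Z), mul(Z, add(SZ, Z))), add(mul(SZ, SSZ), mul(Z, SZ))))))
  step 13: S(S(add(add(Z, mul(Z, SZ)), mul(add(add(Z, Z), mul(Z, add(SZ, Z))), add(mul(SZ, SSZ), mul(Z, SZ))))))
  step 14: S(S(add(mul(Z, SZ), mul(add(add(Z, Z), mul(Z, add(SZ, Z))), add(mul(SZ, SSZ), mul(Z, SZ))))))
  step 15: S(S(add(Z, mul(add(add(Z, Z), mul(Z, add(SZ, Z))), add(mul(SZ, SSZ), mul(Z, SZ))))))
  step 16: S(S(mul(add(add(Z, Z), mul(Z, add(SZ, Z))), add(mul(SZ, SSZ), mul(Z, SZ)))))
  step 17: S(S(mul(add(Z, mul(Z, add(SZ, Z))), add(mul(SZ, SSZ), mul(Z, SZ)))))
  step 18: S(S(mul(mul(Z, add(SZ, Z)), add(mul(SZ, SSZ), mul(Z, SZ)))))
  step 19: S(S(mul(Z, add(mul(SZ, SSZ), mul(Z, SZ)))))
  step 20: SSZ

Answer: DIFFERENT — A ⇓ S^6(Z), B ⇓ SSZ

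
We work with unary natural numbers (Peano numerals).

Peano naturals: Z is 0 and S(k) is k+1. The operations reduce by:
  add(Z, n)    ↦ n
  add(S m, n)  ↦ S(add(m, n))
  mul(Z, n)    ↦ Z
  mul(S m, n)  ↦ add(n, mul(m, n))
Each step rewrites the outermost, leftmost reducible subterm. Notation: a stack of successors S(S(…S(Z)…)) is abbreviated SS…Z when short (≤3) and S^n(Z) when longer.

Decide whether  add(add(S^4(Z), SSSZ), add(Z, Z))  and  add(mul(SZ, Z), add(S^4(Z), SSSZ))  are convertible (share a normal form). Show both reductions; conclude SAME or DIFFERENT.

Answer: SAME — A ⇓ S^7(Z), B ⇓ S^7(Z)

Working:
Term A:
  start: add(add(S^4(Z), SSSZ), add(Z, Z))
  step 1: add(S(add(SSSZ, SSSZ)), add(Z, Z))
  step 2: S(add(add(SSSZ, SSSZ), add(Z, Z)))
  step 3: S(add(S(add(SSZ, SSSZ)), add(Z, Z)))
  step 4: S(S(add(add(SSZ, SSSZ), add(Z, Z))))
  step 5: S(S(add(S(add(SZ, SSSZ)), add(Z, Z))))
  step 6: S(S(S(add(add(SZ, SSSZ), add(Z, Z)))))
  step 7: S(S(S(add(S(add(Z, SSSZ)), add(Z, Z)))))
  step 8: S(S(S(S(add(add(Z, SSSZ), add(Z, Z))))))
  step 9: S(S(S(S(add(SSSZ, add(Z, Z))))))
  step 10: S(S(S(S(S(add(SSZ, add(Z, Z)))))))
  step 11: S(S(S(S(S(S(add(SZ, add(Z, Z))))))))
  step 12: S(S(S(S(S(S(S(add(Z, add(Z, Z)))))))))
  step 13: S(S(S(S(S(S(S(add(Z, Z))))))))
  step 14: S^7(Z)

Term B:
  start: add(mul(SZ, Z), add(S^4(Z), SSSZ))
  step 1: add(add(Z, mul(Z, Z)), add(S^4(Z), SSSZ))
  step 2: add(mul(Z, Z), add(S^4(Z), SSSZ))
  step 3: add(Z, add(S^4(Z), SSSZ))
  step 4: add(S^4(Z), SSSZ)
  step 5: S(add(SSSZ, SSSZ))
  step 6: S(S(add(SSZ, SSSZ)))
  step 7: S(S(S(add(SZ, SSSZ))))
  step 8: S(S(S(S(add(Z, SSSZ)))))
  step 9: S^7(Z)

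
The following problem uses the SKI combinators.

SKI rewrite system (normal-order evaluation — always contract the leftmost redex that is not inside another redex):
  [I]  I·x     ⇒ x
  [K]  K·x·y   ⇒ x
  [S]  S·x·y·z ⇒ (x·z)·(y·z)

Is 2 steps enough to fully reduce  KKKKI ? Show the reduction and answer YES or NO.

  start: KKKKI
  [1] KKI
  [2] K

Answer: YES — reaches normal form K in 2 ≤ 2 steps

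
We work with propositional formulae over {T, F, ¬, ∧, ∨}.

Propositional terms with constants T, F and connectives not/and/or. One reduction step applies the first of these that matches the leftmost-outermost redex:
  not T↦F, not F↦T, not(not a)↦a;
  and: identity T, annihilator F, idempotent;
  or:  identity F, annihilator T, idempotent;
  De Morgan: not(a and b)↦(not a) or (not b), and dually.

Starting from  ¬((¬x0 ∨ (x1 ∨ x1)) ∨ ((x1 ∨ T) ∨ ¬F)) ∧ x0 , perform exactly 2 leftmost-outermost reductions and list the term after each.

  start: ¬((¬x0 ∨ (x1 ∨ x1)) ∨ ((x1 ∨ T) ∨ ¬F)) ∧ x0
  [1] (¬(¬x0 ∨ (x1 ∨ x1)) ∧ ¬((x1 ∨ T) ∨ ¬F)) ∧ x0
  [2] ((¬¬x0 ∧ ¬(x1 ∨ x1)) ∧ ¬((x1 ∨ T) ∨ ¬F)) ∧ x0

Answer: after 2 steps: ((¬¬x0 ∧ ¬(x1 ∨ x1)) ∧ ¬((x1 ∨ T) ∨ ¬F)) ∧ x0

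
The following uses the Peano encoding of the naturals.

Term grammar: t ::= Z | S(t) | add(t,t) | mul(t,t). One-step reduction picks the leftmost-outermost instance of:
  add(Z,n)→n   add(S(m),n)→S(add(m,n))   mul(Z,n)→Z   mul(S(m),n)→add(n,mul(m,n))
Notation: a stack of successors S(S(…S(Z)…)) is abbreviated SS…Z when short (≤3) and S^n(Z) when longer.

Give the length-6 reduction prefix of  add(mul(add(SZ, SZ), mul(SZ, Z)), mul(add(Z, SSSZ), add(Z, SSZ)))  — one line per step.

Answer: after 6 steps: add(mul(add(Z, SZ), mul(SZ, Z)), mul(add(Z, SSSZ), add(Z, SSZ)))

Working:
  start: add(mul(add(SZ, SZ), mul(SZ, Z)), mul(add(Z, SSSZ), add(Z, SSZ)))
  →1  add(mul(S(add(Z, SZ)), mul(SZ, Z)), mul(add(Z, SSSZ), add(Z, SSZ)))
  →2  add(add(mul(SZ, Z), mul(add(Z, SZ), mul(SZ, Z))), mul(add(Z, SSSZ), add(Z, SSZ)))
  →3  add(add(add(Z, mul(Z, Z)), mul(add(Z, SZ), mul(SZ, Z))), mul(add(Z, SSSZ), add(Z, SSZ)))
  →4  add(add(mul(Z, Z), mul(add(Z, SZ), mul(SZ, Z))), mul(add(Z, SSSZ), add(Z, SSZ)))
  →5  add(add(Z, mul(add(Z, SZ), mul(SZ, Z))), mul(add(Z, SSSZ), add(Z, SSZ)))
  →6  add(mul(add(Z, SZ), mul(SZ, Z)), mul(add(Z, SSSZ), add(Z, SSZ)))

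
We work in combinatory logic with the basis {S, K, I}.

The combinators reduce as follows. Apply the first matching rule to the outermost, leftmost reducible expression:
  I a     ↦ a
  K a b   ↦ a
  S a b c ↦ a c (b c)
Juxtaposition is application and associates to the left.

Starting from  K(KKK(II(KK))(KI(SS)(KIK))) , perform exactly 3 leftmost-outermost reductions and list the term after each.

Answer: after 3 steps: K(I(KK))

Working:
  start: K(KKK(II(KK))(KI(SS)(KIK)))
  step 1: K(K(II(KK))(KI(SS)(KIK)))
  step 2: K(II(KK))
  step 3: K(I(KK))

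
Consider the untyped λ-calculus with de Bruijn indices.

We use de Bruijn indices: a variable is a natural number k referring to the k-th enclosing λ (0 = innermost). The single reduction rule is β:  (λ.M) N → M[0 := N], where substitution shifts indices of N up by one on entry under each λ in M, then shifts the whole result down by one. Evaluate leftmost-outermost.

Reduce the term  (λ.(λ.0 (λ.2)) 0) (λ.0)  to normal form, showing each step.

Answer: normal form = λ.λ.0  (in 3 steps)

Reduction:
  start: (λ.(λ.0 (λ.2)) 0) (λ.0)
  [1] (λ.0 (λ.λ.0)) (λ.0)
  [2] (λ.0) (λ.λ.0)
  [3] λ.λ.0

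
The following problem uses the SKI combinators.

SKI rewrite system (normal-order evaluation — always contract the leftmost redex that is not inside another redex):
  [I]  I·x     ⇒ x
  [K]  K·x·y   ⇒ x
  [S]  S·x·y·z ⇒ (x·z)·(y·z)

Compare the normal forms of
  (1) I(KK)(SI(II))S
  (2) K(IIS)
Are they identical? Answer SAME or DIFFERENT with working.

Term A:
  start: I(KK)(SI(II))S
  [1] KK(SI(II))S
  [2] KS

Term B:
  start: K(IIS)
  [1] K(IS)
  [2] KS

Answer: SAME — A ⇓ KS, B ⇓ KS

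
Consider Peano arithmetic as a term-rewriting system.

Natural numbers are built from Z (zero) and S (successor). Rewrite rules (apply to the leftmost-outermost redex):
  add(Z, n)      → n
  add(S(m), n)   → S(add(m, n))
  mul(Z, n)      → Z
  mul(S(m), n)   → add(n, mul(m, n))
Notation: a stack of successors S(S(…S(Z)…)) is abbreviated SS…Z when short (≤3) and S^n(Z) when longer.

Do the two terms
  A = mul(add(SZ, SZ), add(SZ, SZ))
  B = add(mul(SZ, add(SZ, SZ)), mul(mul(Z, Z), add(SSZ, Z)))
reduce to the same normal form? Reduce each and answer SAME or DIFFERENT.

Term A:
  start: mul(add(SZ, SZ), add(SZ, SZ))
  →1  mul(S(add(Z, SZ)), add(SZ, SZ))
  →2  add(add(SZ, SZ), mul(add(Z, SZ), add(SZ, SZ)))
  →3  add(S(add(Z, SZ)), mul(add(Z, SZ), add(SZ, SZ)))
  →4  S(add(add(Z, SZ), mul(add(Z, SZ), add(SZ, SZ))))
  →5  S(add(SZ, mul(add(Z, SZ), add(SZ, SZ))))
  →6  S(S(add(Z, mul(add(Z, SZ), add(SZ, SZ)))))
  →7  S(S(mul(add(Z, SZ), add(SZ, SZ))))
  →8  S(S(mul(SZ, add(SZ, SZ))))
  →9  S(S(add(add(SZ, SZ), mul(Z, add(SZ, SZ)))))
  →10  S(S(add(S(add(Z, SZ)), mul(Z, add(SZ, SZ)))))
  →11  S(S(S(add(add(Z, SZ), mul(Z, add(SZ, SZ))))))
  →12  S(S(S(add(SZ, mul(Z, add(SZ, SZ))))))
  →13  S(S(S(S(add(Z, mul(Z, add(SZ, SZ)))))))
  →14  S(S(S(S(mul(Z, add(SZ, SZ))))))
  →15  S^4(Z)

Term B:
  start: add(mul(SZ, add(SZ, SZ)), mul(mul(Z, Z), add(SSZ, Z)))
  →1  add(add(add(SZ, SZ), mul(Z, add(SZ, SZ))), mul(mul(Z, Z), add(SSZ, Z)))
  →2  add(add(S(add(Z, SZ)), mul(Z, add(SZ, SZ))), mul(mul(Z, Z), add(SSZ, Z)))
  →3  add(S(add(add(Z, SZ), mul(Z, add(SZ, SZ)))), mul(mul(Z, Z), add(SSZ, Z)))
  →4  S(add(add(add(Z, SZ), mul(Z, add(SZ, SZ))), mul(mul(Z, Z), add(SSZ, Z))))
  →5  S(add(add(SZ, mul(Z, add(SZ, SZ))), mul(mul(Z, Z), add(SSZ, Z))))
  →6  S(add(S(add(Z, mul(Z, add(SZ, SZ)))), mul(mul(Z, Z), add(SSZ, Z))))
  →7  S(S(add(add(Z, mul(Z, add(SZ, SZ))), mul(mul(Z, Z), add(SSZ, Z)))))
  →8  S(S(add(mul(Z, add(SZ, SZ)), mul(mul(Z, Z), add(SSZ, Z)))))
  →9  S(S(add(Z, mul(mul(Z, Z), add(SSZ, Z)))))
  →10  S(S(mul(mul(Z, Z), add(SSZ, Z))))
  →11  S(S(mul(Z, add(SSZ, Z))))
  →12  SSZ

Answer: DIFFERENT — A ⇓ S^4(Z), B ⇓ SSZ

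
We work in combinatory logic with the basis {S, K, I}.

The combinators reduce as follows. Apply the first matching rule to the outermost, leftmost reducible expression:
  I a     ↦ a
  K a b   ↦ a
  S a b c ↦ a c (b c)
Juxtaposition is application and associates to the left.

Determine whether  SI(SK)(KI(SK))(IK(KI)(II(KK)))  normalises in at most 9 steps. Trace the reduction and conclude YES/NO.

Answer: YES — reaches normal form KI in 8 ≤ 9 steps

Working:
  start: SI(SK)(KI(SK))(IK(KI)(II(KK)))
  [1] I(KI(SK))(SK(KI(SK)))(IK(KI)(II(KK)))
  [2] KI(SK)(SK(KI(SK)))(IK(KI)(II(KK)))
  [3] I(SK(KI(SK)))(IK(KI)(II(KK)))
  [4] SK(KI(SK))(IK(KI)(II(KK)))
  [5] K(IK(KI)(II(KK)))(KI(SK)(IK(KI)(II(KK))))
  [6] IK(KI)(II(KK))
  [7] K(KI)(II(KK))
  [8] KI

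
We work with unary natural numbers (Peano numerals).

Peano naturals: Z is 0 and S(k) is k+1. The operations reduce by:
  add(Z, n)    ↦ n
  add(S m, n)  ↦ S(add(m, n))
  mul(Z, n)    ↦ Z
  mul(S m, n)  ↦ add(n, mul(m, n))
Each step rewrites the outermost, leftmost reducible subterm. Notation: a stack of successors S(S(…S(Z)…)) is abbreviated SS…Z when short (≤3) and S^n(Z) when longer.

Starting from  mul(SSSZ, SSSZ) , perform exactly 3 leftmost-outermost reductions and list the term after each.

  start: mul(SSSZ, SSSZ)
  [1] add(SSSZ, mul(SSZ, SSSZ))
  [2] S(add(SSZ, mul(SSZ, SSSZ)))
  [3] S(S(add(SZ, mul(SSZ, SSSZ))))

Answer: after 3 steps: S(S(add(SZ, mul(SSZ, SSSZ))))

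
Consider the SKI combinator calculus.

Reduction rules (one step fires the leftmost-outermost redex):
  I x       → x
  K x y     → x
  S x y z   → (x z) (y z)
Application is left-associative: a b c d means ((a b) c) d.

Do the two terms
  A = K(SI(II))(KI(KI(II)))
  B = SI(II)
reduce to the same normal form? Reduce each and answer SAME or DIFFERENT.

Answer: SAME — A ⇓ SII, B ⇓ SII

Reduction:
Term A:
  start: K(SI(II))(KI(KI(II)))
  [1] SI(II)
  [2] SII

Term B:
  start: SI(II)
  [1] SII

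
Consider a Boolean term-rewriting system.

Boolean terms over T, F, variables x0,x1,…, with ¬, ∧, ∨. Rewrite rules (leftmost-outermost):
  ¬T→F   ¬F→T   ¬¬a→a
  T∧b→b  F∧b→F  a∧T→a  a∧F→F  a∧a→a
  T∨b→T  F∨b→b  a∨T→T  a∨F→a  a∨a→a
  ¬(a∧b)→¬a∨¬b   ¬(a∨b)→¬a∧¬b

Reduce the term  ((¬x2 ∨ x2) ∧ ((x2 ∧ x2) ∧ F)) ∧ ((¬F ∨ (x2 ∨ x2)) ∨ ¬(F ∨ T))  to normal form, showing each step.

  start: ((¬x2 ∨ x2) ∧ ((x2 ∧ x2) ∧ F)) ∧ ((¬F ∨ (x2 ∨ x2)) ∨ ¬(F ∨ T))
  step 1: ((¬x2 ∨ x2) ∧ F) ∧ ((¬F ∨ (x2 ∨ x2)) ∨ ¬(F ∨ T))
  step 2: F ∧ ((¬F ∨ (x2 ∨ x2)) ∨ ¬(F ∨ T))
  step 3: F

Answer: normal form = F  (in 3 steps)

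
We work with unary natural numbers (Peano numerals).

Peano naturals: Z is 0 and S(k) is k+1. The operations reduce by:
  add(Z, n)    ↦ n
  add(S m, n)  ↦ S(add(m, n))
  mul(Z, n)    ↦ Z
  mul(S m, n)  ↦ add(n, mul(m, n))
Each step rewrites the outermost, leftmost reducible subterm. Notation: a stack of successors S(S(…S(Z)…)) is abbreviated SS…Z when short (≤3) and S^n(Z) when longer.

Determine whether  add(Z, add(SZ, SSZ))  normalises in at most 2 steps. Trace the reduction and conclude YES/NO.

Answer: NO — after 2 steps the term is S(add(Z, SSZ)), not yet normal

Reduction:
  start: add(Z, add(SZ, SSZ))
  [1] add(SZ, SSZ)
  [2] S(add(Z, SSZ))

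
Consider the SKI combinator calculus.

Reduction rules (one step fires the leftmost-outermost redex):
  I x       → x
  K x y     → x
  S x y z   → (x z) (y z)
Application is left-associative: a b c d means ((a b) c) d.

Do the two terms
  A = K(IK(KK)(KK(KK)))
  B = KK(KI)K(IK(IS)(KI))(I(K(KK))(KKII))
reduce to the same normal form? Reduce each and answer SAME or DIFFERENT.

Answer: SAME — A ⇓ K(KK), B ⇓ K(KK)

Working:
Term A:
  start: K(IK(KK)(KK(KK)))
  →1  K(K(KK)(KK(KK)))
  →2  K(KK)

Term B:
  start: KK(KI)K(IK(IS)(KI))(I(K(KK))(KKII))
  →1  KK(IK(IS)(KI))(I(K(KK))(KKII))
  →2  K(I(K(KK))(KKII))
  →3  K(K(KK)(KKII))
  →4  K(KK)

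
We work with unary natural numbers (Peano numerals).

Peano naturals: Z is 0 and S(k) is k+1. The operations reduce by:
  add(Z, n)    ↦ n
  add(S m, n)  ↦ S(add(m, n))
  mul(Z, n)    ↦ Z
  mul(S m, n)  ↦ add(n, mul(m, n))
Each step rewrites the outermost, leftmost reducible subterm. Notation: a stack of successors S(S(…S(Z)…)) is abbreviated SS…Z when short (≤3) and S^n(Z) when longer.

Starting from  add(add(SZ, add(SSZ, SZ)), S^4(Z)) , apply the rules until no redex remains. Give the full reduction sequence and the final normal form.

  start: add(add(SZ, add(SSZ, SZ)), S^4(Z))
  →1  add(S(add(Z, add(SSZ, SZ))), S^4(Z))
  →2  S(add(add(Z, add(SSZ, SZ)), S^4(Z)))
  →3  S(add(add(SSZ, SZ), S^4(Z)))
  →4  S(add(S(add(SZ, SZ)), S^4(Z)))
  →5  S(S(add(add(SZ, SZ), S^4(Z))))
  →6  S(S(add(S(add(Z, SZ)), S^4(Z))))
  →7  S(S(S(add(add(Z, SZ), S^4(Z)))))
  →8  S(S(S(add(SZ, S^4(Z)))))
  →9  S(S(S(S(add(Z, S^4(Z))))))
  →10  S^8(Z)

Answer: normal form = S^8(Z)  (in 10 steps)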